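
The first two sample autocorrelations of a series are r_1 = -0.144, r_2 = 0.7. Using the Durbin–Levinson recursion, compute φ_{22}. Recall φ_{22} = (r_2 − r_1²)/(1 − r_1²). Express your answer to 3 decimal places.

0.694

φ_{22} = (r_2 − r_1²) / (1 − r_1²)
r_1² = (-0.144)² = 0.020736
Numerator = 0.7 − 0.0207 = 0.6793; denominator = 1 − 0.0207 = 0.9793
φ_{22} = 0.6793 / 0.9793 = 0.694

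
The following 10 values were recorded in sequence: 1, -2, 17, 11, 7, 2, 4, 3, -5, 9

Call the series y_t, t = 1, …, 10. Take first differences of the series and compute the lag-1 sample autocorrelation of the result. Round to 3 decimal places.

-0.342

First differences Δy: -3, 19, -6, -4, -5, 2, -1, -8, 14
Mean of differences = 0.8889
Numerator Σ(Δy_t−Δȳ)(Δy_{t+1}−Δȳ) = -241.1235
Denominator Σ(Δy_t−Δȳ)² = 704.8889
r_1(Δy) = -241.1235 / 704.8889 = -0.342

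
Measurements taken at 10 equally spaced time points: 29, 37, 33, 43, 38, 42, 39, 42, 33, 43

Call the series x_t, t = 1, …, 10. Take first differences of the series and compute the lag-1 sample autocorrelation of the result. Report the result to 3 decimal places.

-0.694

First differences Δx: 8, -4, 10, -5, 4, -3, 3, -9, 10
Mean of differences = 1.5556
Numerator Σ(Δx_t−Δx̄)(Δx_{t+1}−Δx̄) = -276.1975
Denominator Σ(Δx_t−Δx̄)² = 398.2222
r_1(Δx) = -276.1975 / 398.2222 = -0.694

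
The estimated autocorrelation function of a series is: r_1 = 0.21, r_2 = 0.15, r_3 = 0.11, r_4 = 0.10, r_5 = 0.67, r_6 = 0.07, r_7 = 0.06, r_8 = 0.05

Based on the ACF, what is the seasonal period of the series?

The largest autocorrelation is r_5 = 0.67; the remaining lags stay at or below 0.21. The elevated value at lag 1 (0.21), dropping to 0.15 at lag 2, reflects decaying short-term dependence rather than seasonality.
The dominant spike at lag 5 indicates a seasonal period of 5.

5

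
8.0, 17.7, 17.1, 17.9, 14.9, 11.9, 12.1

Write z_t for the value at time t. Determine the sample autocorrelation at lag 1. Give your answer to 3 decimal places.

0.057

Mean z̄ = (8.0 + 17.7 + 17.1 + 17.9 + 14.9 + 11.9 + 12.1)/7 = 14.2286
Deviations from mean: -6.2286, 3.4714, 2.8714, 3.6714, 0.6714, -2.3286, -2.1286
Σ(z_t−z̄)(z_{t+1}−z̄) = (-21.6220) + (9.9680) + (10.5422) + (2.4651) + (-1.5635) + (4.9565) = 4.7463
Denominator Σ(z_t−z̄)² = 82.9743
r_1 = 4.7463 / 82.9743 = 0.057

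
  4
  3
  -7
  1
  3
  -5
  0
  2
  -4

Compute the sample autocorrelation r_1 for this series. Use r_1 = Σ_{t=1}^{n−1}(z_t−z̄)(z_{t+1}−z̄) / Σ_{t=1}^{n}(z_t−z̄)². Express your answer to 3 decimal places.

Mean z̄ = (4 + 3 − 7 + 1 + 3 − 5 + 0 + 2 − 4)/9 = -0.3333
Numerator Σ_{t=1}^{8}(z_t−z̄)(z_{t+1}−z̄) = -37.1111
Denominator Σ(z_t−z̄)² = 128.0000
r_1 = -37.1111 / 128.0000 = -0.290

-0.290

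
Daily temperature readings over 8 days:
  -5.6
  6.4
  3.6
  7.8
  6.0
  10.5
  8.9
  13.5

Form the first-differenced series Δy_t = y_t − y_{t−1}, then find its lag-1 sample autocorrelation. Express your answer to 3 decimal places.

First differences Δy: 12.0, -2.8, 4.2, -1.8, 4.5, -1.6, 4.6
Mean of differences = 2.7286
Numerator Σ(Δy_t−Δȳ)(Δy_{t+1}−Δȳ) = -89.8465
Denominator Σ(Δy_t−Δȳ)² = 164.5743
r_1(Δy) = -89.8465 / 164.5743 = -0.546

-0.546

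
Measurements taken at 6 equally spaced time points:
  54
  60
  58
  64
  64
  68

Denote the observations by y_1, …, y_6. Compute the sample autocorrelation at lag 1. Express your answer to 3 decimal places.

Mean ȳ = (54 + 60 + 58 + 64 + 64 + 68)/6 = 61.3333
Σ(y_t−ȳ)(y_{t+1}−ȳ) = (9.7778) + (4.4444) + (-8.8889) + (7.1111) + (17.7778) = 30.2222
Denominator Σ(y_t−ȳ)² = 125.3333
r_1 = 30.2222 / 125.3333 = 0.241

0.241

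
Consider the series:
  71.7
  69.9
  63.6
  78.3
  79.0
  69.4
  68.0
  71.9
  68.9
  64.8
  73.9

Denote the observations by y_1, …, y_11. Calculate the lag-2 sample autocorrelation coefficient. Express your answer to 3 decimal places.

-0.483

Mean ȳ = (71.7 + 69.9 + 63.6 + 78.3 + 79.0 + 69.4 + 68.0 + 71.9 + 68.9 + 64.8 + 73.9)/11 = 70.8545
Numerator Σ_{t=1}^{9}(y_t−ȳ)(y_{t+2}−ȳ) = -114.6369
Denominator Σ(y_t−ȳ)² = 237.1473
r_2 = -114.6369 / 237.1473 = -0.483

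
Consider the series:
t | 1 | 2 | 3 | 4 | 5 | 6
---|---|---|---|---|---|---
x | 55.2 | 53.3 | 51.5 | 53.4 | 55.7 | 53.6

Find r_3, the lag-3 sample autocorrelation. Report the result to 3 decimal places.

-0.093

Mean x̄ = (55.2 + 53.3 + 51.5 + 53.4 + 55.7 + 53.6)/6 = 53.7833
Σ(x_t−x̄)(x_{t+3}−x̄) = (-0.5431) + (-0.9264) + (0.4186) = -1.0508
Denominator Σ(x_t−x̄)² = 11.3083
r_3 = -1.0508 / 11.3083 = -0.093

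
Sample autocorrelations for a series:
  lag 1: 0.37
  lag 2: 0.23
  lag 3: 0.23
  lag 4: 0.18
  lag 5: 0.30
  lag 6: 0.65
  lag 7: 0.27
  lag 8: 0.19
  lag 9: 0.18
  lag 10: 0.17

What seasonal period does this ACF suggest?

6

The largest autocorrelation is r_6 = 0.65; the remaining lags stay at or below 0.37. The elevated value at lag 1 (0.37), dropping to 0.23 at lag 2, reflects decaying short-term dependence rather than seasonality.
The dominant spike at lag 6 indicates a seasonal period of 6.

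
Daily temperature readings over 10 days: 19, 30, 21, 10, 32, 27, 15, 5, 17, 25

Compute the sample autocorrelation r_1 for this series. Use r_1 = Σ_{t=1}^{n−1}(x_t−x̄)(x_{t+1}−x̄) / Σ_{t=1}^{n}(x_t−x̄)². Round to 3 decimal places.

Mean x̄ = (19 + 30 + 21 + 10 + 32 + 27 + 15 + 5 + 17 + 25)/10 = 20.1000
Numerator Σ_{t=1}^{9}(x_t−x̄)(x_{t+1}−x̄) = 24.2900
Denominator Σ(x_t−x̄)² = 678.9000
r_1 = 24.2900 / 678.9000 = 0.036

0.036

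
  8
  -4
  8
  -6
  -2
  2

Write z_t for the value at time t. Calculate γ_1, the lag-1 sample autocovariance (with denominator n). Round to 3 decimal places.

-16.833

Mean z̄ = (8 − 4 + 8 − 6 − 2 + 2)/6 = 1.0000
Σ_{t=1}^{5}(z_t−z̄)(z_{t+1}−z̄) = -101.0000
γ_1 = -101.0000 / 6 = -16.833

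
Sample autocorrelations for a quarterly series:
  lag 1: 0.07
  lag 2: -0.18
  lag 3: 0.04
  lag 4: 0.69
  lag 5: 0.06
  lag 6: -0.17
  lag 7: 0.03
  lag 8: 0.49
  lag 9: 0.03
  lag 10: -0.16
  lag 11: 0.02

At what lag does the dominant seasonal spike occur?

The largest autocorrelation is r_4 = 0.69, with a weaker echo at lag 8 (0.49); the remaining lags stay at or below 0.07.
The dominant spike at lag 4 indicates a seasonal period of 4.

4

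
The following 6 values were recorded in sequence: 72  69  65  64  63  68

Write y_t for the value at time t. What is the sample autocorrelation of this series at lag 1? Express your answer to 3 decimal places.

Mean ȳ = (72 + 69 + 65 + 64 + 63 + 68)/6 = 66.8333
Σ(y_t−ȳ)(y_{t+1}−ȳ) = (11.1944) + (-3.9722) + (5.1944) + (10.8611) + (-4.4722) = 18.8056
Denominator Σ(y_t−ȳ)² = 58.8333
r_1 = 18.8056 / 58.8333 = 0.320

0.320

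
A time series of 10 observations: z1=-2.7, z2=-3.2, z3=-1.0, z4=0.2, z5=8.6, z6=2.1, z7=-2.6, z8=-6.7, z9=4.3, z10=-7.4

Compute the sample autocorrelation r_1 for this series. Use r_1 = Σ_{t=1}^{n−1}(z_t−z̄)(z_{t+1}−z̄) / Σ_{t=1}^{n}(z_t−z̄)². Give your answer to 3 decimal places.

-0.077

Mean z̄ = (-2.7 − 3.2 − 1.0 + 0.2 + 8.6 + 2.1 − 2.6 − 6.7 + 4.3 − 7.4)/10 = -0.8400
Numerator Σ_{t=1}^{9}(z_t−z̄)(z_{t+1}−z̄) = -16.5276
Denominator Σ(z_t−z̄)² = 214.7840
r_1 = -16.5276 / 214.7840 = -0.077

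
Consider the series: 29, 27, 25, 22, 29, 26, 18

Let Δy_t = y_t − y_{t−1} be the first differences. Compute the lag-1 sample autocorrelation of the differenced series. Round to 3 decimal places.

-0.111

First differences Δy: -2, -2, -3, 7, -3, -8
Mean of differences = -1.8333
Numerator Σ(Δy_t−Δȳ)(Δy_{t+1}−Δȳ) = -13.1944
Denominator Σ(Δy_t−Δȳ)² = 118.8333
r_1(Δy) = -13.1944 / 118.8333 = -0.111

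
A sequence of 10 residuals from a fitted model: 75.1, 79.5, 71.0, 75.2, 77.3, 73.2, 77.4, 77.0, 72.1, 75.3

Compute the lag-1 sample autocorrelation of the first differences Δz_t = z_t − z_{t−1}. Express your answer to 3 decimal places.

-0.577

First differences Δz: 4.4, -8.5, 4.2, 2.1, -4.1, 4.2, -0.4, -4.9, 3.2
Mean of differences = 0.0222
Numerator Σ(Δz_t−Δz̄)(Δz_{t+1}−Δz̄) = -105.3460
Denominator Σ(Δz_t−Δz̄)² = 182.5156
r_1(Δz) = -105.3460 / 182.5156 = -0.577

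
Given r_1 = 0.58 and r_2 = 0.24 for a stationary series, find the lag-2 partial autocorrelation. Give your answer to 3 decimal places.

-0.145

φ_{22} = (r_2 − r_1²) / (1 − r_1²)
r_1² = (0.58)² = 0.3364
Numerator = 0.24 − 0.3364 = -0.0964; denominator = 1 − 0.3364 = 0.6636
φ_{22} = -0.0964 / 0.6636 = -0.145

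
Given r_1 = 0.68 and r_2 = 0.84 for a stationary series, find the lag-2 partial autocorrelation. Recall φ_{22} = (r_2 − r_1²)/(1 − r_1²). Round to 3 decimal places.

0.702

φ_{22} = (r_2 − r_1²) / (1 − r_1²)
r_1² = (0.68)² = 0.4624
Numerator = 0.84 − 0.4624 = 0.3776; denominator = 1 − 0.4624 = 0.5376
φ_{22} = 0.3776 / 0.5376 = 0.702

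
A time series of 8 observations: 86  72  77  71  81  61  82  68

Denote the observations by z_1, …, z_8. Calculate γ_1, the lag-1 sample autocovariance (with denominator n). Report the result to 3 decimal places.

-37.945

Mean z̄ = (86 + 72 + 77 + 71 + 81 + 61 + 82 + 68)/8 = 74.7500
Deviations: 11.2500, -2.7500, 2.2500, -3.7500, 6.2500, -13.7500, 7.2500, -6.7500
Σ_{t=1}^{7}(z_t−z̄)(z_{t+1}−z̄) = -303.5625
γ_1 = -303.5625 / 8 = -37.945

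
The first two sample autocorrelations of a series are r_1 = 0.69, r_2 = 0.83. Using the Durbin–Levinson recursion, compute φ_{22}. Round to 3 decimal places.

0.676

φ_{22} = (r_2 − r_1²) / (1 − r_1²)
r_1² = (0.69)² = 0.4761
Numerator = 0.83 − 0.4761 = 0.3539; denominator = 1 − 0.4761 = 0.5239
φ_{22} = 0.3539 / 0.5239 = 0.676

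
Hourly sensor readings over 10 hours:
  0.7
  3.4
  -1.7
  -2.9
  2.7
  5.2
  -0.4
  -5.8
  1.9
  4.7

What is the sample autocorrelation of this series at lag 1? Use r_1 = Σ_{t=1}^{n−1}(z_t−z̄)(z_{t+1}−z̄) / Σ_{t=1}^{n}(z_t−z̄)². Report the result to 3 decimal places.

Mean z̄ = (0.7 + 3.4 − 1.7 − 2.9 + 2.7 + 5.2 − 0.4 − 5.8 + 1.9 + 4.7)/10 = 0.7800
Numerator Σ_{t=1}^{9}(z_t−z̄)(z_{t+1}−z̄) = 3.4096
Denominator Σ(z_t−z̄)² = 111.0960
r_1 = 3.4096 / 111.0960 = 0.031

0.031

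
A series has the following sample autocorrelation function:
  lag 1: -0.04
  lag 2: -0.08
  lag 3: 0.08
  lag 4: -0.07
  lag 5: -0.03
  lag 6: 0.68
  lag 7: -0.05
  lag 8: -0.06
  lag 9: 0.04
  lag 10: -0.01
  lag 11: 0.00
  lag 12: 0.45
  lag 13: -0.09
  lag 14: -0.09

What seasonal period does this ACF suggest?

The largest autocorrelation is r_6 = 0.68, with a weaker echo at lag 12 (0.45); the remaining lags stay at or below 0.08.
The dominant spike at lag 6 indicates a seasonal period of 6.

6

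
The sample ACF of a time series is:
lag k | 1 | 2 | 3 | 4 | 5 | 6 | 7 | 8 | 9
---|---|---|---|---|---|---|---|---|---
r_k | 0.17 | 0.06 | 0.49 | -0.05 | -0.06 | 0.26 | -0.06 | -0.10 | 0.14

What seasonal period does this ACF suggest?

The largest autocorrelation is r_3 = 0.49, with a weaker echo at lag 6 (0.26); the remaining lags stay at or below 0.17.
The dominant spike at lag 3 indicates a seasonal period of 3.

3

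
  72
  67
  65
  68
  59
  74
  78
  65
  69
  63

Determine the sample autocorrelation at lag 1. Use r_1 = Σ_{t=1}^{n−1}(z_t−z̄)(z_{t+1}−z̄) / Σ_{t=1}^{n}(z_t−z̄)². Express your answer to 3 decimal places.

-0.119

Mean z̄ = (72 + 67 + 65 + 68 + 59 + 74 + 78 + 65 + 69 + 63)/10 = 68.0000
Numerator Σ_{t=1}^{9}(z_t−z̄)(z_{t+1}−z̄) = -33.0000
Denominator Σ(z_t−z̄)² = 278.0000
r_1 = -33.0000 / 278.0000 = -0.119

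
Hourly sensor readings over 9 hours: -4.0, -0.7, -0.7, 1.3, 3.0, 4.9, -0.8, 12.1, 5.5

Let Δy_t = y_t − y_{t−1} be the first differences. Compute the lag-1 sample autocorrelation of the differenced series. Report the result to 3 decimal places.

First differences Δy: 3.3, 0.0, 2.0, 1.7, 1.9, -5.7, 12.9, -6.6
Mean of differences = 1.1875
Numerator Σ(Δy_t−Δȳ)(Δy_{t+1}−Δȳ) = -179.4802
Denominator Σ(Δy_t−Δȳ)² = 252.5688
r_1(Δy) = -179.4802 / 252.5688 = -0.711

-0.711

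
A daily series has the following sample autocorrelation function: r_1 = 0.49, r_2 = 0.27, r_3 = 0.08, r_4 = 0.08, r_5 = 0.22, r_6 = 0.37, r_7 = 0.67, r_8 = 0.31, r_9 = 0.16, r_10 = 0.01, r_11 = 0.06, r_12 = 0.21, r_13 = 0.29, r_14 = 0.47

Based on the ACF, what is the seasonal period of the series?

7

The largest autocorrelation is r_7 = 0.67; the remaining lags stay at or below 0.49. The elevated value at lag 1 (0.49), dropping to 0.27 at lag 2, reflects decaying short-term dependence rather than seasonality.
The dominant spike at lag 7 indicates a seasonal period of 7.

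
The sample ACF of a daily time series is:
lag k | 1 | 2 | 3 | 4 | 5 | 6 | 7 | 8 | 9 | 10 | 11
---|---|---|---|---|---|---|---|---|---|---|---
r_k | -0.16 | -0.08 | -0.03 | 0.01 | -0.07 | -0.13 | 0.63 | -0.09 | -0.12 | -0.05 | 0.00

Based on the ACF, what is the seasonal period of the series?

The largest autocorrelation is r_7 = 0.63; the remaining lags stay at or below 0.01.
The dominant spike at lag 7 indicates a seasonal period of 7.

7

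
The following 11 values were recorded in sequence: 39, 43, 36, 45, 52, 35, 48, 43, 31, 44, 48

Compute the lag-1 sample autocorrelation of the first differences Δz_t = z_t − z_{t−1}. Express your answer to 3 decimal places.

-0.479

First differences Δz: 4, -7, 9, 7, -17, 13, -5, -12, 13, 4
Mean of differences = 0.9000
Numerator Σ(Δz_t−Δz̄)(Δz_{t+1}−Δz̄) = -478.7100
Denominator Σ(Δz_t−Δz̄)² = 998.9000
r_1(Δz) = -478.7100 / 998.9000 = -0.479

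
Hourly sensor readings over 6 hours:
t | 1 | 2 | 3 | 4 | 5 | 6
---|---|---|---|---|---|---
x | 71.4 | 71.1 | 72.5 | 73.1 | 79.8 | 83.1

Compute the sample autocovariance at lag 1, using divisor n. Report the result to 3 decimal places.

9.809

Mean x̄ = (71.4 + 71.1 + 72.5 + 73.1 + 79.8 + 83.1)/6 = 75.1667
Σ_{t=1}^{5}(x_t−x̄)(x_{t+1}−x̄) = 58.8556
γ_1 = 58.8556 / 6 = 9.809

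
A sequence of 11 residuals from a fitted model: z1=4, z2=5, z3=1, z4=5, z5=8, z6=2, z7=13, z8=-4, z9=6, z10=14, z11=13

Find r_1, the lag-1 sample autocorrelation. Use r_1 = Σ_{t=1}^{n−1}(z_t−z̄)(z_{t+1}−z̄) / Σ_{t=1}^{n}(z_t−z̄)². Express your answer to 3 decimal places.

Mean z̄ = (4 + 5 + 1 + 5 + 8 + 2 + 13 − 4 + 6 + 14 + 13)/11 = 6.0909
Numerator Σ_{t=1}^{10}(z_t−z̄)(z_{t+1}−z̄) = -39.6446
Denominator Σ(z_t−z̄)² = 312.9091
r_1 = -39.6446 / 312.9091 = -0.127

-0.127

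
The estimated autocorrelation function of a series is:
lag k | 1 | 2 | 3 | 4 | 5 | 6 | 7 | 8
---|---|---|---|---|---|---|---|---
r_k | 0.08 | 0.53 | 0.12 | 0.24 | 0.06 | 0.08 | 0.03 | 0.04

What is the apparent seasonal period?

The largest autocorrelation is r_2 = 0.53, with a weaker echo at lag 4 (0.24); the remaining lags stay at or below 0.12.
The dominant spike at lag 2 indicates a seasonal period of 2.

2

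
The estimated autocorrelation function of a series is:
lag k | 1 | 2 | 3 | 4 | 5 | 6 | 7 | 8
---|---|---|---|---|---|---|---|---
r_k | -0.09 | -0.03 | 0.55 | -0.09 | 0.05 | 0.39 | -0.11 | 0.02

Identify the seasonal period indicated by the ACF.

3

The largest autocorrelation is r_3 = 0.55, with a weaker echo at lag 6 (0.39); the remaining lags stay at or below 0.05.
The dominant spike at lag 3 indicates a seasonal period of 3.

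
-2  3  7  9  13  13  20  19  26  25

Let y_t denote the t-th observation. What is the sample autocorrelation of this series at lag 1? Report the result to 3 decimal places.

Mean ȳ = (-2 + 3 + 7 + 9 + 13 + 13 + 20 + 19 + 26 + 25)/10 = 13.3000
Numerator Σ_{t=1}^{9}(y_t−ȳ)(y_{t+1}−ȳ) = 508.1100
Denominator Σ(y_t−ȳ)² = 774.1000
r_1 = 508.1100 / 774.1000 = 0.656

0.656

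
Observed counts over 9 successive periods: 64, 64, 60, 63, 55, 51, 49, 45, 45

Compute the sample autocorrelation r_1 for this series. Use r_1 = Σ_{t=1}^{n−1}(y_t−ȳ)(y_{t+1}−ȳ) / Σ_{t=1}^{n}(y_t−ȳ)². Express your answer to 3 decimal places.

0.696

Mean ȳ = (64 + 64 + 60 + 63 + 55 + 51 + 49 + 45 + 45)/9 = 55.1111
Numerator Σ_{t=1}^{8}(y_t−ȳ)(y_{t+1}−ȳ) = 349.7654
Denominator Σ(y_t−ȳ)² = 502.8889
r_1 = 349.7654 / 502.8889 = 0.696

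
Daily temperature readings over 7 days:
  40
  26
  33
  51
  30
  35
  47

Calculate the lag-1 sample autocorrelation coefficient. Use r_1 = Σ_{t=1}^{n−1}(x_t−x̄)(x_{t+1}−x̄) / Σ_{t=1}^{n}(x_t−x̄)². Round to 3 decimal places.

-0.293

Mean x̄ = (40 + 26 + 33 + 51 + 30 + 35 + 47)/7 = 37.4286
Deviations from mean: 2.5714, -11.4286, -4.4286, 13.5714, -7.4286, -2.4286, 9.5714
Numerator Σ_{t=1}^{6}(x_t−x̄)(x_{t+1}−x̄) = -144.8980
Denominator Σ(x_t−x̄)² = 493.7143
r_1 = -144.8980 / 493.7143 = -0.293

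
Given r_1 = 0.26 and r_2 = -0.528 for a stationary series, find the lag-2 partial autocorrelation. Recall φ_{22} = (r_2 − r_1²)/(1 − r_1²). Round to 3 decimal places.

-0.639

φ_{22} = (r_2 − r_1²) / (1 − r_1²)
r_1² = (0.26)² = 0.0676
Numerator = -0.528 − 0.0676 = -0.5956; denominator = 1 − 0.0676 = 0.9324
φ_{22} = -0.5956 / 0.9324 = -0.639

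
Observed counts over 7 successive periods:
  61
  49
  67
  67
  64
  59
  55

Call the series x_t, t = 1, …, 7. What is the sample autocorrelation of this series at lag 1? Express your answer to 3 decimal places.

Mean x̄ = (61 + 49 + 67 + 67 + 64 + 59 + 55)/7 = 60.2857
Deviations from mean: 0.7143, -11.2857, 6.7143, 6.7143, 3.7143, -1.2857, -5.2857
Σ(x_t−x̄)(x_{t+1}−x̄) = (-8.0612) + (-75.7755) + (45.0816) + (24.9388) + (-4.7755) + (6.7959) = -11.7959
Denominator Σ(x_t−x̄)² = 261.4286
r_1 = -11.7959 / 261.4286 = -0.045

-0.045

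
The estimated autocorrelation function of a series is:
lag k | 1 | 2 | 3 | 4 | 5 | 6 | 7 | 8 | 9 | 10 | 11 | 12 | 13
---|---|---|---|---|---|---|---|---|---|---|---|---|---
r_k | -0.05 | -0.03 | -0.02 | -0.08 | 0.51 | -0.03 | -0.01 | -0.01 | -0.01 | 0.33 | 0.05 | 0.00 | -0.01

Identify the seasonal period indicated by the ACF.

5

The largest autocorrelation is r_5 = 0.51, with a weaker echo at lag 10 (0.33); the remaining lags stay at or below 0.05.
The dominant spike at lag 5 indicates a seasonal period of 5.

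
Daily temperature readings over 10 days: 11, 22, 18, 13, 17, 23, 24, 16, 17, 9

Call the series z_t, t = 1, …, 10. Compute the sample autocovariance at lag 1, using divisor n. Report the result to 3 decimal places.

0.600

Mean z̄ = (11 + 22 + 18 + 13 + 17 + 23 + 24 + 16 + 17 + 9)/10 = 17.0000
Σ_{t=1}^{9}(z_t−z̄)(z_{t+1}−z̄) = 6.0000
γ_1 = 6.0000 / 10 = 0.600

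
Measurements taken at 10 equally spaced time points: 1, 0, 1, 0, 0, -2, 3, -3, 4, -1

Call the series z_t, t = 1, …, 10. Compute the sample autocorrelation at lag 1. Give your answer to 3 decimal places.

-0.798

Mean z̄ = (1 + 0 + 1 + 0 + 0 − 2 + 3 − 3 + 4 − 1)/10 = 0.3000
Numerator Σ_{t=1}^{9}(z_t−z̄)(z_{t+1}−z̄) = -31.9900
Denominator Σ(z_t−z̄)² = 40.1000
r_1 = -31.9900 / 40.1000 = -0.798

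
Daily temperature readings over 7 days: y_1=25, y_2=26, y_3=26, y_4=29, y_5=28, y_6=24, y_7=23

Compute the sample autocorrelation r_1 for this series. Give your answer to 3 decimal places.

0.313

Mean ȳ = (25 + 26 + 26 + 29 + 28 + 24 + 23)/7 = 25.8571
Deviations from mean: -0.8571, 0.1429, 0.1429, 3.1429, 2.1429, -1.8571, -2.8571
Numerator Σ_{t=1}^{6}(y_t−ȳ)(y_{t+1}−ȳ) = 8.4082
Denominator Σ(y_t−ȳ)² = 26.8571
r_1 = 8.4082 / 26.8571 = 0.313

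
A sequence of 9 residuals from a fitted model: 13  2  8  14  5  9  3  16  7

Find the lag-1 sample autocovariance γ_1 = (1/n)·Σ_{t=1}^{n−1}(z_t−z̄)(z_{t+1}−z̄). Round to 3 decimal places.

-11.652

Mean z̄ = (13 + 2 + 8 + 14 + 5 + 9 + 3 + 16 + 7)/9 = 8.5556
Σ_{t=1}^{8}(z_t−z̄)(z_{t+1}−z̄) = -104.8642
γ_1 = -104.8642 / 9 = -11.652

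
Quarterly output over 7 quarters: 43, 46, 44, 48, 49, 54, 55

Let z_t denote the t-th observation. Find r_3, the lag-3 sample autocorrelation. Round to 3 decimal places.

Mean z̄ = (43 + 46 + 44 + 48 + 49 + 54 + 55)/7 = 48.4286
Deviations from mean: -5.4286, -2.4286, -4.4286, -0.4286, 0.5714, 5.5714, 6.5714
Σ(z_t−z̄)(z_{t+3}−z̄) = (2.3265) + (-1.3878) + (-24.6735) + (-2.8163) = -26.5510
Denominator Σ(z_t−z̄)² = 129.7143
r_3 = -26.5510 / 129.7143 = -0.205

-0.205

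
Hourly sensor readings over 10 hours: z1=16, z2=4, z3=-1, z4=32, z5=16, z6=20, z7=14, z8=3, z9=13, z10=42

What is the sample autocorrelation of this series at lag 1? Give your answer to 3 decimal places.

Mean z̄ = (16 + 4 − 1 + 32 + 16 + 20 + 14 + 3 + 13 + 42)/10 = 15.9000
Numerator Σ_{t=1}^{9}(z_t−z̄)(z_{t+1}−z̄) = -91.7100
Denominator Σ(z_t−z̄)² = 1562.9000
r_1 = -91.7100 / 1562.9000 = -0.059

-0.059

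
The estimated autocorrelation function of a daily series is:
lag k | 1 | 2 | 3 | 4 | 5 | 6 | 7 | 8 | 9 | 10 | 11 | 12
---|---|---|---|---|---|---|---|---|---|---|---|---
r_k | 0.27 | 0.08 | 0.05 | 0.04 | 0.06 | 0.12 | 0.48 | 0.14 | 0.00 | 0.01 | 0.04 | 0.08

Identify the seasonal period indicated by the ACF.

The largest autocorrelation is r_7 = 0.48; the remaining lags stay at or below 0.27. The elevated value at lag 1 (0.27), dropping to 0.08 at lag 2, reflects decaying short-term dependence rather than seasonality.
The dominant spike at lag 7 indicates a seasonal period of 7.

7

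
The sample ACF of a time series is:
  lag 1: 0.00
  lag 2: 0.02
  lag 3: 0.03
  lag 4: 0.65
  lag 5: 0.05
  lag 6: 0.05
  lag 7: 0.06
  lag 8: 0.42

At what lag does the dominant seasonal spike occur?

4

The largest autocorrelation is r_4 = 0.65, with a weaker echo at lag 8 (0.42); the remaining lags stay at or below 0.06.
The dominant spike at lag 4 indicates a seasonal period of 4.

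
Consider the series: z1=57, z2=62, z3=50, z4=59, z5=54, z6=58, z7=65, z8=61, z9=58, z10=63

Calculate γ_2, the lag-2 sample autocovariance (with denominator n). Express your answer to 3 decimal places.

3.072

Mean z̄ = (57 + 62 + 50 + 59 + 54 + 58 + 65 + 61 + 58 + 63)/10 = 58.7000
Σ_{t=1}^{8}(z_t−z̄)(z_{t+2}−z̄) = 30.7200
γ_2 = 30.7200 / 10 = 3.072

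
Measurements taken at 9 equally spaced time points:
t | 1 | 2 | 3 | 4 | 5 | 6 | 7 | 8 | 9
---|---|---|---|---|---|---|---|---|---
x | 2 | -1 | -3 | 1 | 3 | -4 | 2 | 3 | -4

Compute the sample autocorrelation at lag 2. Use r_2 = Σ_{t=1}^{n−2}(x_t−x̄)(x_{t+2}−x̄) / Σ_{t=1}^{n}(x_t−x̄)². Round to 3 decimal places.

Mean x̄ = (2 − 1 − 3 + 1 + 3 − 4 + 2 + 3 − 4)/9 = -0.1111
Σ(x_t−x̄)(x_{t+2}−x̄) = (-6.0988) + (-0.9877) + (-8.9877) + (-4.3210) + (6.5679) + (-12.0988) + (-8.2099) = -34.1358
Denominator Σ(x_t−x̄)² = 68.8889
r_2 = -34.1358 / 68.8889 = -0.496

-0.496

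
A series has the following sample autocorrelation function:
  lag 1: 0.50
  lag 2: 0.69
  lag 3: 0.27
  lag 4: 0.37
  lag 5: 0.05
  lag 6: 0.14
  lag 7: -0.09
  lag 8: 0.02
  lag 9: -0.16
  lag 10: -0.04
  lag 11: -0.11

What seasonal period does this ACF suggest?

The largest autocorrelation is r_2 = 0.69; the remaining lags stay at or below 0.50.
The dominant spike at lag 2 indicates a seasonal period of 2.

2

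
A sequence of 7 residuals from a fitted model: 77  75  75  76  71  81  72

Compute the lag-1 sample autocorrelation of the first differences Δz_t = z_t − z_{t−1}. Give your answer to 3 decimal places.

First differences Δz: -2, 0, 1, -5, 10, -9
Mean of differences = -0.8333
Numerator Σ(Δz_t−Δz̄)(Δz_{t+1}−Δz̄) = -140.6944
Denominator Σ(Δz_t−Δz̄)² = 206.8333
r_1(Δz) = -140.6944 / 206.8333 = -0.680

-0.680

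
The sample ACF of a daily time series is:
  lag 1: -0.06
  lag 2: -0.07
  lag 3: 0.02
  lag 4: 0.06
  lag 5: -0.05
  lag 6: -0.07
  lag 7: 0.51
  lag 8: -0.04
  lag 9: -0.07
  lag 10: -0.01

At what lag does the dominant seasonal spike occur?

The largest autocorrelation is r_7 = 0.51; the remaining lags stay at or below 0.06.
The dominant spike at lag 7 indicates a seasonal period of 7.

7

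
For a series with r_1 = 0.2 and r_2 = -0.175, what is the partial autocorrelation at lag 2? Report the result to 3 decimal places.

φ_{22} = (r_2 − r_1²) / (1 − r_1²)
r_1² = (0.2)² = 0.04
Numerator = -0.175 − 0.0400 = -0.2150; denominator = 1 − 0.0400 = 0.9600
φ_{22} = -0.2150 / 0.9600 = -0.224

-0.224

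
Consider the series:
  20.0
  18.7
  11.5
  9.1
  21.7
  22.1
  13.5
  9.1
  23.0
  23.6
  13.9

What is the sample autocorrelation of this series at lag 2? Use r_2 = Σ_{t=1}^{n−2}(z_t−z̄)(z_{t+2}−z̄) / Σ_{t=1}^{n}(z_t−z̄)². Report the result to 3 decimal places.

Mean z̄ = (20.0 + 18.7 + 11.5 + 9.1 + 21.7 + 22.1 + 13.5 + 9.1 + 23.0 + 23.6 + 13.9)/11 = 16.9273
Numerator Σ_{t=1}^{9}(z_t−z̄)(z_{t+2}−z̄) = -245.2151
Denominator Σ(z_t−z̄)² = 316.4218
r_2 = -245.2151 / 316.4218 = -0.775

-0.775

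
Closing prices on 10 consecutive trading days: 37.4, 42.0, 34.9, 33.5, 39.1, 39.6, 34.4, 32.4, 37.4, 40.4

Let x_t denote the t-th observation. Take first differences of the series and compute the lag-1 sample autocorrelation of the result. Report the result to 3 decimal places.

First differences Δx: 4.6, -7.1, -1.4, 5.6, 0.5, -5.2, -2.0, 5.0, 3.0
Mean of differences = 0.3333
Numerator Σ(Δx_t−Δx̄)(Δx_{t+1}−Δx̄) = -13.5378
Denominator Σ(Δx_t−Δx̄)² = 169.1800
r_1(Δx) = -13.5378 / 169.1800 = -0.080

-0.080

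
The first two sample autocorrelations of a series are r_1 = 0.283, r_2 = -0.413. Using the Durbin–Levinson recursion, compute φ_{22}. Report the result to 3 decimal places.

φ_{22} = (r_2 − r_1²) / (1 − r_1²)
r_1² = (0.283)² = 0.080089
Numerator = -0.413 − 0.0801 = -0.4931; denominator = 1 − 0.0801 = 0.9199
φ_{22} = -0.4931 / 0.9199 = -0.536

-0.536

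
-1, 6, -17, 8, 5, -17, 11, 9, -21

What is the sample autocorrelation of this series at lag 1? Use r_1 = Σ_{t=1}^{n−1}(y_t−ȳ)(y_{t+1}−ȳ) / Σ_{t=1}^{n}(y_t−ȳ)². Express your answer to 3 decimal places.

Mean ȳ = (-1 + 6 − 17 + 8 + 5 − 17 + 11 + 9 − 21)/9 = -1.8889
Numerator Σ_{t=1}^{8}(y_t−ȳ)(y_{t+1}−ȳ) = -560.1235
Denominator Σ(y_t−ȳ)² = 1314.8889
r_1 = -560.1235 / 1314.8889 = -0.426

-0.426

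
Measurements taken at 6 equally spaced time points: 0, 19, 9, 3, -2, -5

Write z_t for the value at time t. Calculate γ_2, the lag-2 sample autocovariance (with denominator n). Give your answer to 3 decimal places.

Mean z̄ = (0 + 19 + 9 + 3 − 2 − 5)/6 = 4.0000
Deviations: -4.0000, 15.0000, 5.0000, -1.0000, -6.0000, -9.0000
Σ_{t=1}^{4}(z_t−z̄)(z_{t+2}−z̄) = -56.0000
γ_2 = -56.0000 / 6 = -9.333

-9.333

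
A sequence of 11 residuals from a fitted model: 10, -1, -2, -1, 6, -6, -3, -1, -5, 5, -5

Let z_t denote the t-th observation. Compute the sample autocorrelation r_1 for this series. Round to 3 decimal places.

Mean z̄ = (10 − 1 − 2 − 1 + 6 − 6 − 3 − 1 − 5 + 5 − 5)/11 = -0.2727
Numerator Σ_{t=1}^{10}(z_t−z̄)(z_{t+1}−z̄) = -74.2562
Denominator Σ(z_t−z̄)² = 262.1818
r_1 = -74.2562 / 262.1818 = -0.283

-0.283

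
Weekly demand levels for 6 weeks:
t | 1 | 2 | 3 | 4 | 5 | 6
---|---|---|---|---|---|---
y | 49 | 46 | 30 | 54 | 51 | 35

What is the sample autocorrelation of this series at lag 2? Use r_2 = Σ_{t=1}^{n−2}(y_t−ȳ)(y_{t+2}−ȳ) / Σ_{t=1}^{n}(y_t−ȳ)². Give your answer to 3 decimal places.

-0.522

Mean ȳ = (49 + 46 + 30 + 54 + 51 + 35)/6 = 44.1667
Deviations from mean: 4.8333, 1.8333, -14.1667, 9.8333, 6.8333, -9.1667
Numerator Σ_{t=1}^{4}(y_t−ȳ)(y_{t+2}−ȳ) = -237.3889
Denominator Σ(y_t−ȳ)² = 454.8333
r_2 = -237.3889 / 454.8333 = -0.522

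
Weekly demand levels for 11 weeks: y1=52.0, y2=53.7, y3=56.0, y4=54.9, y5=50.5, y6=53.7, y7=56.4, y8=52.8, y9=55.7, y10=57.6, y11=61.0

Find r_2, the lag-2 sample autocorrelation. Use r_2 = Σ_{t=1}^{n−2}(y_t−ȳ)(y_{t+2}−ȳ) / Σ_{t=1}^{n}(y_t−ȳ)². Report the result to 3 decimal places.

-0.138

Mean ȳ = (52.0 + 53.7 + 56.0 + 54.9 + 50.5 + 53.7 + 56.4 + 52.8 + 55.7 + 57.6 + 61.0)/11 = 54.9364
Numerator Σ_{t=1}^{9}(y_t−ȳ)(y_{t+2}−ȳ) = -11.5463
Denominator Σ(y_t−ȳ)² = 83.6455
r_2 = -11.5463 / 83.6455 = -0.138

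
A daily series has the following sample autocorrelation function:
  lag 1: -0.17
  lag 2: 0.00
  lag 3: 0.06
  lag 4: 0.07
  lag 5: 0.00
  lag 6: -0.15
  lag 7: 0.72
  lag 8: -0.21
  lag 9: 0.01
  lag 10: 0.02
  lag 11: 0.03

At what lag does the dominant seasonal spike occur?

7

The largest autocorrelation is r_7 = 0.72; the remaining lags stay at or below 0.07.
The dominant spike at lag 7 indicates a seasonal period of 7.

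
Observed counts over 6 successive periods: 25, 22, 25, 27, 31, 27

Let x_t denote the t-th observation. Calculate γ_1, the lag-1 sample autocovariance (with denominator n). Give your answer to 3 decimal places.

Mean x̄ = (25 + 22 + 25 + 27 + 31 + 27)/6 = 26.1667
Deviations: -1.1667, -4.1667, -1.1667, 0.8333, 4.8333, 0.8333
Σ_{t=1}^{5}(x_t−x̄)(x_{t+1}−x̄) = 16.8056
γ_1 = 16.8056 / 6 = 2.801

2.801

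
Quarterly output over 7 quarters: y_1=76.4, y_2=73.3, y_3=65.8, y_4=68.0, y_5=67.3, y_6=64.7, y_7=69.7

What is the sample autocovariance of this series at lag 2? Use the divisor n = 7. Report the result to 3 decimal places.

Mean ȳ = (76.4 + 73.3 + 65.8 + 68.0 + 67.3 + 64.7 + 69.7)/7 = 69.3143
Deviations: 7.0857, 3.9857, -3.5143, -1.3143, -2.0143, -4.6143, 0.3857
Σ_{t=1}^{5}(y_t−ȳ)(y_{t+2}−ȳ) = -17.7733
γ_2 = -17.7733 / 7 = -2.539

-2.539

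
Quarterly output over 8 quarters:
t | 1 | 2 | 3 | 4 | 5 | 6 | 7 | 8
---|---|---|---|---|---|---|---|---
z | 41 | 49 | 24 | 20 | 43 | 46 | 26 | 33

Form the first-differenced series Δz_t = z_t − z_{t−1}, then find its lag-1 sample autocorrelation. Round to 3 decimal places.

-0.208

First differences Δz: 8, -25, -4, 23, 3, -20, 7
Mean of differences = -1.1429
Numerator Σ(Δz_t−Δz̄)(Δz_{t+1}−Δz̄) = -350.5918
Denominator Σ(Δz_t−Δz̄)² = 1682.8571
r_1(Δz) = -350.5918 / 1682.8571 = -0.208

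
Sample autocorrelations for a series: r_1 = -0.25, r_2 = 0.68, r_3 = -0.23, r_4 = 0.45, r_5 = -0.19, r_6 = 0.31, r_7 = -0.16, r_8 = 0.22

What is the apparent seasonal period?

2

The largest autocorrelation is r_2 = 0.68, with weaker echoes at lags 4 (0.45), 6 (0.31) and 8 (0.22); the remaining lags stay at or below -0.16.
The dominant spike at lag 2 indicates a seasonal period of 2.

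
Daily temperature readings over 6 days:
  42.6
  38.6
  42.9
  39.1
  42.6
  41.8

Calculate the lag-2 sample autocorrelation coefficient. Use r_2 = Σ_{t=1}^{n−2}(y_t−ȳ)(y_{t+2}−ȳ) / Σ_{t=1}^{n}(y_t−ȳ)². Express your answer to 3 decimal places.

Mean ȳ = (42.6 + 38.6 + 42.9 + 39.1 + 42.6 + 41.8)/6 = 41.2667
Σ(y_t−ȳ)(y_{t+2}−ȳ) = (2.1778) + (5.7778) + (2.1778) + (-1.1556) = 8.9778
Denominator Σ(y_t−ȳ)² = 18.3133
r_2 = 8.9778 / 18.3133 = 0.490

0.490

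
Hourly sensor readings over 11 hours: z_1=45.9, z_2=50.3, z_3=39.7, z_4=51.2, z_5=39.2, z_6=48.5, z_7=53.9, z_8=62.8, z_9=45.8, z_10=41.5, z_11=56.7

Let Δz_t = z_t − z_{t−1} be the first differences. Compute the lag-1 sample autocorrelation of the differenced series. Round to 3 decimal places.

-0.403

First differences Δz: 4.4, -10.6, 11.5, -12.0, 9.3, 5.4, 8.9, -17.0, -4.3, 15.2
Mean of differences = 1.0800
Numerator Σ(Δz_t−Δz̄)(Δz_{t+1}−Δz̄) = -455.0824
Denominator Σ(Δz_t−Δz̄)² = 1129.6960
r_1(Δz) = -455.0824 / 1129.6960 = -0.403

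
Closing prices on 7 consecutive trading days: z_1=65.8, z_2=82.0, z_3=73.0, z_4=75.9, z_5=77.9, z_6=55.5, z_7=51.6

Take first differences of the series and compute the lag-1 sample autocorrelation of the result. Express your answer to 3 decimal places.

First differences Δz: 16.2, -9.0, 2.9, 2.0, -22.4, -3.9
Mean of differences = -2.3667
Numerator Σ(Δz_t−Δz̄)(Δz_{t+1}−Δz̄) = -191.8578
Denominator Σ(Δz_t−Δz̄)² = 839.2133
r_1(Δz) = -191.8578 / 839.2133 = -0.229

-0.229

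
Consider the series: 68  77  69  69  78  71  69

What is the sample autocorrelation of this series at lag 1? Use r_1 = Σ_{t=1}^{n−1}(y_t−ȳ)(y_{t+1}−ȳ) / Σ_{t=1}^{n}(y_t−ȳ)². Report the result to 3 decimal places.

-0.438

Mean ȳ = (68 + 77 + 69 + 69 + 78 + 71 + 69)/7 = 71.5714
Σ(y_t−ȳ)(y_{t+1}−ȳ) = (-19.3878) + (-13.9592) + (6.6122) + (-16.5306) + (-3.6735) + (1.4694) = -45.4694
Denominator Σ(y_t−ȳ)² = 103.7143
r_1 = -45.4694 / 103.7143 = -0.438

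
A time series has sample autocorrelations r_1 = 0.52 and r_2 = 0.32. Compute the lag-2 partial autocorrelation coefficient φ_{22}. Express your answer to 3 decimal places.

φ_{22} = (r_2 − r_1²) / (1 − r_1²)
r_1² = (0.52)² = 0.2704
Numerator = 0.32 − 0.2704 = 0.0496; denominator = 1 − 0.2704 = 0.7296
φ_{22} = 0.0496 / 0.7296 = 0.068

0.068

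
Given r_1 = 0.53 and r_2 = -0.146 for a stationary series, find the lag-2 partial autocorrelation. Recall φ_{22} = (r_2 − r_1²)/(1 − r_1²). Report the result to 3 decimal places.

φ_{22} = (r_2 − r_1²) / (1 − r_1²)
r_1² = (0.53)² = 0.2809
Numerator = -0.146 − 0.2809 = -0.4269; denominator = 1 − 0.2809 = 0.7191
φ_{22} = -0.4269 / 0.7191 = -0.594

-0.594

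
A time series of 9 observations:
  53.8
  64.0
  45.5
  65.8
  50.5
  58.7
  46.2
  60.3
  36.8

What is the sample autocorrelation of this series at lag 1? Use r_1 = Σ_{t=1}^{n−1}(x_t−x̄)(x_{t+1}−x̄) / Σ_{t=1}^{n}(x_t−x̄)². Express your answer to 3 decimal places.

-0.585

Mean x̄ = (53.8 + 64.0 + 45.5 + 65.8 + 50.5 + 58.7 + 46.2 + 60.3 + 36.8)/9 = 53.5111
Numerator Σ_{t=1}^{8}(x_t−x̄)(x_{t+1}−x̄) = -433.0935
Denominator Σ(x_t−x̄)² = 740.0889
r_1 = -433.0935 / 740.0889 = -0.585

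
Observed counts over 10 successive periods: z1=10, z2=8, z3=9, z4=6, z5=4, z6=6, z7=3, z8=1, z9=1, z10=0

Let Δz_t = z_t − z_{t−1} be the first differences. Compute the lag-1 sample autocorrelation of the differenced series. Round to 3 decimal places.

-0.483

First differences Δz: -2, 1, -3, -2, 2, -3, -2, 0, -1
Mean of differences = -1.1111
Numerator Σ(Δz_t−Δz̄)(Δz_{t+1}−Δz̄) = -12.0123
Denominator Σ(Δz_t−Δz̄)² = 24.8889
r_1(Δz) = -12.0123 / 24.8889 = -0.483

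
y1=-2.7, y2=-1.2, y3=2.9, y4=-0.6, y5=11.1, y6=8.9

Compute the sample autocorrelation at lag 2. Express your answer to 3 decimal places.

Mean ȳ = (-2.7 − 1.2 + 2.9 − 0.6 + 11.1 + 8.9)/6 = 3.0667
Deviations from mean: -5.7667, -4.2667, -0.1667, -3.6667, 8.0333, 5.8333
Σ(y_t−ȳ)(y_{t+2}−ȳ) = (0.9611) + (15.6444) + (-1.3389) + (-21.3889) = -6.1222
Denominator Σ(y_t−ȳ)² = 163.4933
r_2 = -6.1222 / 163.4933 = -0.037

-0.037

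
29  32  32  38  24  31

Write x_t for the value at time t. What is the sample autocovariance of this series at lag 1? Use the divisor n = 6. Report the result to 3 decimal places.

-7.167

Mean x̄ = (29 + 32 + 32 + 38 + 24 + 31)/6 = 31.0000
Deviations: -2.0000, 1.0000, 1.0000, 7.0000, -7.0000, 0.0000
Σ_{t=1}^{5}(x_t−x̄)(x_{t+1}−x̄) = -43.0000
γ_1 = -43.0000 / 6 = -7.167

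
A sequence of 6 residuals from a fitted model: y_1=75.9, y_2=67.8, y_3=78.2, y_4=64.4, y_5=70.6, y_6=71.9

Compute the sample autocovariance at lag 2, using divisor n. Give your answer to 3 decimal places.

Mean ȳ = (75.9 + 67.8 + 78.2 + 64.4 + 70.6 + 71.9)/6 = 71.4667
Σ_{t=1}^{4}(y_t−ȳ)(y_{t+2}−ȳ) = 46.8644
γ_2 = 46.8644 / 6 = 7.811

7.811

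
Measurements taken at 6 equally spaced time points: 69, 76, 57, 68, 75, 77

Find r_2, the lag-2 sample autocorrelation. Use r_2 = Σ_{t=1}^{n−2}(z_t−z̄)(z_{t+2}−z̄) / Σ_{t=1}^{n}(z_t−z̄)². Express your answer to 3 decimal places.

Mean z̄ = (69 + 76 + 57 + 68 + 75 + 77)/6 = 70.3333
Deviations from mean: -1.3333, 5.6667, -13.3333, -2.3333, 4.6667, 6.6667
Numerator Σ_{t=1}^{4}(z_t−z̄)(z_{t+2}−z̄) = -73.2222
Denominator Σ(z_t−z̄)² = 283.3333
r_2 = -73.2222 / 283.3333 = -0.258

-0.258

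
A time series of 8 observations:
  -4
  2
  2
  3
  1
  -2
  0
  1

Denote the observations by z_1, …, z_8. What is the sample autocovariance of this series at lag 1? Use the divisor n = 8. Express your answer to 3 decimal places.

Mean z̄ = (-4 + 2 + 2 + 3 + 1 − 2 + 0 + 1)/8 = 0.3750
Deviations: -4.3750, 1.6250, 1.6250, 2.6250, 0.6250, -2.3750, -0.3750, 0.6250
Σ_{t=1}^{7}(z_t−z̄)(z_{t+1}−z̄) = 0.6094
γ_1 = 0.6094 / 8 = 0.076

0.076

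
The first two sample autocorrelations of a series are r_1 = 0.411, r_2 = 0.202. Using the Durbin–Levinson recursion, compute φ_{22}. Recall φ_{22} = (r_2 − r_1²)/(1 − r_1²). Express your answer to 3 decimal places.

0.040

φ_{22} = (r_2 − r_1²) / (1 − r_1²)
r_1² = (0.411)² = 0.168921
Numerator = 0.202 − 0.1689 = 0.0331; denominator = 1 − 0.1689 = 0.8311
φ_{22} = 0.0331 / 0.8311 = 0.040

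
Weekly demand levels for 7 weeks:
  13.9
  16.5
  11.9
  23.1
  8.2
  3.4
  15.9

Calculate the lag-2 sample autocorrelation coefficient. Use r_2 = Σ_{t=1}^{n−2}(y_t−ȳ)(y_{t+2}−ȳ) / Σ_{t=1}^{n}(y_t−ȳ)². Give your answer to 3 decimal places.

-0.303

Mean ȳ = (13.9 + 16.5 + 11.9 + 23.1 + 8.2 + 3.4 + 15.9)/7 = 13.2714
Deviations from mean: 0.6286, 3.2286, -1.3714, 9.8286, -5.0714, -9.8714, 2.6286
Numerator Σ_{t=1}^{5}(y_t−ȳ)(y_{t+2}−ȳ) = -72.5273
Denominator Σ(y_t−ȳ)² = 239.3743
r_2 = -72.5273 / 239.3743 = -0.303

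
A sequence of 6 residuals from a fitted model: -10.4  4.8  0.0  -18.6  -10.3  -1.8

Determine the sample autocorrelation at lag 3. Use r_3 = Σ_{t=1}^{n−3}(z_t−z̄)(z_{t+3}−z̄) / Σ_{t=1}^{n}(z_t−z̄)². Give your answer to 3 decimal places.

Mean z̄ = (-10.4 + 4.8 + 0.0 − 18.6 − 10.3 − 1.8)/6 = -6.0500
Deviations from mean: -4.3500, 10.8500, 6.0500, -12.5500, -4.2500, 4.2500
Σ(z_t−z̄)(z_{t+3}−z̄) = (54.5925) + (-46.1125) + (25.7125) = 34.1925
Denominator Σ(z_t−z̄)² = 366.8750
r_3 = 34.1925 / 366.8750 = 0.093

0.093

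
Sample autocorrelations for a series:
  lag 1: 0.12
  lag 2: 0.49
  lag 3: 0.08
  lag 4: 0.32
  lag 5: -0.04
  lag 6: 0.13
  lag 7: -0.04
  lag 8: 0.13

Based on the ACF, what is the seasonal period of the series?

The largest autocorrelation is r_2 = 0.49, with a weaker echo at lag 4 (0.32); the remaining lags stay at or below 0.13.
The dominant spike at lag 2 indicates a seasonal period of 2.

2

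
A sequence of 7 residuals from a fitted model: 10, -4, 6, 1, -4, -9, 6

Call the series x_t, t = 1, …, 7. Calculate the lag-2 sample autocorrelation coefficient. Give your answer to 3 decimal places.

-0.018

Mean x̄ = (10 − 4 + 6 + 1 − 4 − 9 + 6)/7 = 0.8571
Deviations from mean: 9.1429, -4.8571, 5.1429, 0.1429, -4.8571, -9.8571, 5.1429
Σ(x_t−x̄)(x_{t+2}−x̄) = (47.0204) + (-0.6939) + (-24.9796) + (-1.4082) + (-24.9796) = -5.0408
Denominator Σ(x_t−x̄)² = 280.8571
r_2 = -5.0408 / 280.8571 = -0.018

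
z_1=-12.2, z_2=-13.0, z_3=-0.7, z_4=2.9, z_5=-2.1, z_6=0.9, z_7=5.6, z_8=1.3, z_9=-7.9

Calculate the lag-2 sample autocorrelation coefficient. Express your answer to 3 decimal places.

-0.216

Mean z̄ = (-12.2 − 13.0 − 0.7 + 2.9 − 2.1 + 0.9 + 5.6 + 1.3 − 7.9)/9 = -2.8000
Numerator Σ_{t=1}^{7}(z_t−z̄)(z_{t+2}−z̄) = -77.1100
Denominator Σ(z_t−z̄)² = 356.8600
r_2 = -77.1100 / 356.8600 = -0.216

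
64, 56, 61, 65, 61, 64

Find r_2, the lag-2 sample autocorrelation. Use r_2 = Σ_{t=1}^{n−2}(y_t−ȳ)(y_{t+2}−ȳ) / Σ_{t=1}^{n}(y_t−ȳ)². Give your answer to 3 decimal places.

Mean ȳ = (64 + 56 + 61 + 65 + 61 + 64)/6 = 61.8333
Deviations from mean: 2.1667, -5.8333, -0.8333, 3.1667, -0.8333, 2.1667
Numerator Σ_{t=1}^{4}(y_t−ȳ)(y_{t+2}−ȳ) = -12.7222
Denominator Σ(y_t−ȳ)² = 54.8333
r_2 = -12.7222 / 54.8333 = -0.232

-0.232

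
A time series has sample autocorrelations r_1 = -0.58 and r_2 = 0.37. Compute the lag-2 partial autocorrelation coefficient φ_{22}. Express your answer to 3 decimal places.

0.051

φ_{22} = (r_2 − r_1²) / (1 − r_1²)
r_1² = (-0.58)² = 0.3364
Numerator = 0.37 − 0.3364 = 0.0336; denominator = 1 − 0.3364 = 0.6636
φ_{22} = 0.0336 / 0.6636 = 0.051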